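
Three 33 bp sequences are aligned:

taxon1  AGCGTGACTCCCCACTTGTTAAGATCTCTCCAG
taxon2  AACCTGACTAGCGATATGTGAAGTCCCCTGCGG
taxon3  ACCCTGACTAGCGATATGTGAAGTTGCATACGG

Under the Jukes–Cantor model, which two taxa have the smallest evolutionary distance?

taxon2 and taxon3

taxon1–taxon2: 13/33 differ, p = 0.394, d = 0.559.
taxon1–taxon3: 14/33 differ, p = 0.424, d = 0.625.
taxon2–taxon3: 5/33 differ, p = 0.152, d = 0.169.
The smallest distance is between taxon2 and taxon3.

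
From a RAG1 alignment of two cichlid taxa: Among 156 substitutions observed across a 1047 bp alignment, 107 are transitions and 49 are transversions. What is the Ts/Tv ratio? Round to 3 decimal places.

R = 107/49 = 2.183673… ≈ 2.184 (to 3 d.p.).

2.184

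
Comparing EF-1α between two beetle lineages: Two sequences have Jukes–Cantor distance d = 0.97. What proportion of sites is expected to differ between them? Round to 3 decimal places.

0.544

p = (3/4)(1 − e^(−4d/3)) = 0.75 × (1 − e^(-1.293333)) = 0.75 × (1 − 0.274355) = 0.544234.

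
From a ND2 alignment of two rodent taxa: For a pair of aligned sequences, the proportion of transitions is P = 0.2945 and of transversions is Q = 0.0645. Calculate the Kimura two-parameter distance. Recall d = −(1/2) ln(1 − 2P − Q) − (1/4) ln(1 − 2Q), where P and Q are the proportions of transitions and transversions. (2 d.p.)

Under the Kimura two-parameter model, d = −½ ln(1 − 2P − Q) − ¼ ln(1 − 2Q).
1 − 2P − Q = 0.3465, giving −½ ln(0.3465) = 0.529936.
1 − 2Q = 0.871, giving −¼ ln(0.871) = 0.034528.
d = 0.529936 + 0.034528 = 0.564464.

0.56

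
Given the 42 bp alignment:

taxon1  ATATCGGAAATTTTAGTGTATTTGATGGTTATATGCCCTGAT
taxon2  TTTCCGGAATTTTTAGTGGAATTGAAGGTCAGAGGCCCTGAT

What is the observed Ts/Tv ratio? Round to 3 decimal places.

0.250

Transitions are A↔G and C↔T; transversions are all other mismatches.
Transitions: 2. Transversions: 8.
R = 2/8 = 0.250.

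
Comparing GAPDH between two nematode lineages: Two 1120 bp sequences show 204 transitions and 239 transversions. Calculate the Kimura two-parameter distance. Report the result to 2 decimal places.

P = 204/1120 ≈ 0.182143 and Q = 239/1120 ≈ 0.213393.
Under the Kimura two-parameter model, d = −½ ln(1 − 2P − Q) − ¼ ln(1 − 2Q).
1 − 2P − Q = 0.422321, giving −½ ln(0.422321) = 0.430995.
1 − 2Q = 0.573214, giving −¼ ln(0.573214) = 0.139124.
d = 0.430995 + 0.139124 = 0.570119.

0.57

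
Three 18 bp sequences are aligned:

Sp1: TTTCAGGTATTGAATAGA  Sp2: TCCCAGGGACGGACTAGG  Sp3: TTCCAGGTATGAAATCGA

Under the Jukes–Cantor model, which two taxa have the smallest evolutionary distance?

Sp1–Sp2: 7/18 differ, p = 0.389, d = 0.548.
Sp1–Sp3: 4/18 differ, p = 0.222, d = 0.264.
Sp2–Sp3: 7/18 differ, p = 0.389, d = 0.548.
The smallest distance is between Sp1 and Sp3.

Sp1 and Sp3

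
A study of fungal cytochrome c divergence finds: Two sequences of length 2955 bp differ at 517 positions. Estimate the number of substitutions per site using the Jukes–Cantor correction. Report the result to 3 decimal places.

p = 517/2955 ≈ 0.174958.
d = −(3/4) ln(1 − 4p/3) = −0.75 ln(1 − 0.233277) = −0.75 ln(0.766723)
  = −0.75 × (-0.265630) = 0.199223 substitutions/site.

0.199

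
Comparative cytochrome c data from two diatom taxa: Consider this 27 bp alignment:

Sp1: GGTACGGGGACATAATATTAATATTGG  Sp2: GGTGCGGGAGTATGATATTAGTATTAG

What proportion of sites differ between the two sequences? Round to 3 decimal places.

0.259

The sequences differ at 7 of 27 positions (sites 4, 9, 10, 11, 14, 21, 26).
p = 7/27 = 0.259259… ≈ 0.259 (to 3 d.p.).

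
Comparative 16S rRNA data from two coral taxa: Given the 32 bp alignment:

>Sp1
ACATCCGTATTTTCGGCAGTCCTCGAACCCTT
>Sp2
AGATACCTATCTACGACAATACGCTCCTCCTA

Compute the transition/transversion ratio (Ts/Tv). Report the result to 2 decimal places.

Transitions are A↔G and C↔T; transversions are all other mismatches.
Transitions: 4. Transversions: 10.
R = 4/10 = 0.40.

0.40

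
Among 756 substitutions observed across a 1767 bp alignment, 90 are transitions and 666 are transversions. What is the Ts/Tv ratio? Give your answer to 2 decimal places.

R = 90/666 = 0.135135… ≈ 0.14 (to 2 d.p.).

0.14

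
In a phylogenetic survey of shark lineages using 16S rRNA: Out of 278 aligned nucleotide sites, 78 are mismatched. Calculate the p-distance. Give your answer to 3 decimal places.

0.281

p = 78/278 = 0.280575… ≈ 0.281 (to 3 d.p.).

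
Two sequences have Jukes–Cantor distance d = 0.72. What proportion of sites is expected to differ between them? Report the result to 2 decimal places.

0.46

p = (3/4)(1 − e^(−4d/3)) = 0.75 × (1 − e^(-0.96)) = 0.75 × (1 − 0.382893) = 0.462830.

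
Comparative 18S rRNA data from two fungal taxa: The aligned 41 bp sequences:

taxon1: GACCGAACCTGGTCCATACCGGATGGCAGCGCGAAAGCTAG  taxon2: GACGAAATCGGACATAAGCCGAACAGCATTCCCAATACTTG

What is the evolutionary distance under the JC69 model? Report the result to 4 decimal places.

The sequences differ at 20 of 41 sites, so p = 20/41 ≈ 0.487805.
d = −(3/4) ln(1 − 4p/3) = −0.75 ln(1 − 0.650407) = −0.75 ln(0.349593)
  = −0.75 × (-1.050986) = 0.788240 substitutions/site.

0.7882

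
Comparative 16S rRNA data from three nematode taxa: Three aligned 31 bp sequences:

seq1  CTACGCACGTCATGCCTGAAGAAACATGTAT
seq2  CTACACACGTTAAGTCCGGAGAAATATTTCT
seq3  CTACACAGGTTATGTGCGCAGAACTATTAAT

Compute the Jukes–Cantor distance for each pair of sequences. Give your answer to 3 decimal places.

seq1–seq2: 9/31 sites differ → p ≈ 0.290323, d = −0.75 ln(1 − 0.387097) = 0.367161 ≈ 0.367.
seq1–seq3: 11/31 sites differ → p ≈ 0.354839, d = −0.75 ln(1 − 0.473119) = 0.480585 ≈ 0.481.
seq2–seq3: 7/31 sites differ → p ≈ 0.225806, d = −0.75 ln(1 − 0.301075) = 0.268659 ≈ 0.269.

d(seq1,seq2) = 0.367, d(seq1,seq3) = 0.481, d(seq2,seq3) = 0.269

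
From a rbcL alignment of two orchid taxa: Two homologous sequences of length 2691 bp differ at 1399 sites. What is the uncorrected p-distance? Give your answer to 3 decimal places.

0.520

p = 1399/2691 = 0.519881… ≈ 0.520 (to 3 d.p.).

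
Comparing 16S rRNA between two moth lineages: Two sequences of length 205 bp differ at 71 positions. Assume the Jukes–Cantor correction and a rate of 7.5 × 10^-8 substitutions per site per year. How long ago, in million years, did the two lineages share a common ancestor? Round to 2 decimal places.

p = 71/205 ≈ 0.346341.
d = −(3/4) ln(1 − 4p/3) = −0.75 ln(1 − 0.461788) = −0.75 ln(0.538212)
  = −0.75 × (-0.619503) = 0.464627 substitutions/site.
Under a molecular clock d = 2μt, so t = d/(2μ) = 0.464627 / (2 × 7.5 × 10^-8) = 3.10 million years.

3.10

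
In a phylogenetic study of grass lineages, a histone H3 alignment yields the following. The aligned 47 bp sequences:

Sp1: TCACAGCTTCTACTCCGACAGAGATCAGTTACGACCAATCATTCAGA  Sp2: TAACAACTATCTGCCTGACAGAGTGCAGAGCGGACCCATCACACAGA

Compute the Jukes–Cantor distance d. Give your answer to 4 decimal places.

The sequences differ at 18 of 47 sites, so p = 18/47 ≈ 0.382979.
d = −(3/4) ln(1 − 4p/3) = −0.75 ln(1 − 0.510639) = −0.75 ln(0.489361)
  = −0.75 × (-0.714655) = 0.535991 substitutions/site.

0.5360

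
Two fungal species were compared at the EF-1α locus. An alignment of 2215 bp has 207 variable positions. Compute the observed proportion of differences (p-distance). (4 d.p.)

0.0935

p = 207/2215 = 0.093453… ≈ 0.0935 (to 4 d.p.).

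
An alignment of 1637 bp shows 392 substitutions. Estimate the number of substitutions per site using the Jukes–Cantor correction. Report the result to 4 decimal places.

0.2885

p = 392/1637 ≈ 0.239462.
d = −(3/4) ln(1 − 4p/3) = −0.75 ln(1 − 0.319283) = −0.75 ln(0.680717)
  = −0.75 × (-0.384609) = 0.288457 substitutions/site.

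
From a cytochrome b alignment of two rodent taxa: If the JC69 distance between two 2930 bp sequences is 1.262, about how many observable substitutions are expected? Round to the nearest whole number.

1789

Invert JC69: p = (3/4)(1 − e^(−4d/3)) = 0.75 × (1 − e^(-1.682667)) = 0.75 × (1 − 0.185878) = 0.610592.
Expected differing sites = pL ≈ 0.610592 × 2930 = 1789.03456 ≈ 1789.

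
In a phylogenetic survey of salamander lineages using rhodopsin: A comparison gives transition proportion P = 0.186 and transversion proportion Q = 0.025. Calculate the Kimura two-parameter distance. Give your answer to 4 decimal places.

Under the Kimura two-parameter model, d = −½ ln(1 − 2P − Q) − ¼ ln(1 − 2Q).
1 − 2P − Q = 0.603, giving −½ ln(0.603) = 0.252919.
1 − 2Q = 0.95, giving −¼ ln(0.95) = 0.012823.
d = 0.252919 + 0.012823 = 0.265742.

0.2657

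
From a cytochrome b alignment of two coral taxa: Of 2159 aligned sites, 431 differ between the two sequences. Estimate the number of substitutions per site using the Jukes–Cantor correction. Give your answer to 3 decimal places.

p = 431/2159 ≈ 0.199629.
d = −(3/4) ln(1 − 4p/3) = −0.75 ln(1 − 0.266172) = −0.75 ln(0.733828)
  = −0.75 × (-0.309481) = 0.232111 substitutions/site.

0.232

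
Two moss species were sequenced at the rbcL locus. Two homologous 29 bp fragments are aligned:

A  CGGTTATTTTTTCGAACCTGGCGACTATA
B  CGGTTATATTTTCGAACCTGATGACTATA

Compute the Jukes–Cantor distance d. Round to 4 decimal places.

0.1113

The sequences differ at 3 of 29 sites (8, 21, 22), so p = 3/29 ≈ 0.103448.
d = −(3/4) ln(1 − 4p/3) = −0.75 ln(1 − 0.137931) = −0.75 ln(0.862069)
  = −0.75 × (-0.148420) = 0.111315 substitutions/site.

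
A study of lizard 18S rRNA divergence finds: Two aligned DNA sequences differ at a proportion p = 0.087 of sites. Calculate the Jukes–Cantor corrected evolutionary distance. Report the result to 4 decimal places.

0.0925

d = −(3/4) ln(1 − 4p/3) = −0.75 ln(1 − 0.116) = −0.75 ln(0.884)
  = −0.75 × (-0.123298) = 0.092474 substitutions/site.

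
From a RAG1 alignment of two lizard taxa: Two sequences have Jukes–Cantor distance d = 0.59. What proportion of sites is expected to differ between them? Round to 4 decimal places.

p = (3/4)(1 − e^(−4d/3)) = 0.75 × (1 − e^(-0.786667)) = 0.75 × (1 − 0.455360) = 0.408480.

0.4085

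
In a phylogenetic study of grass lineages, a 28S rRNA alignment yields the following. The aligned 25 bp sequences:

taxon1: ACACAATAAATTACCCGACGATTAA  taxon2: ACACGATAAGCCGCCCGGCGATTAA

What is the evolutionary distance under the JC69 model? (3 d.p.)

0.289

The sequences differ at 6 of 25 sites (5, 10, 11, 12, 13, 18), so p = 6/25 = 0.24.
d = −(3/4) ln(1 − 4p/3) = −0.75 ln(1 − 0.32) = −0.75 ln(0.68)
  = −0.75 × (-0.385662) = 0.289247 substitutions/site.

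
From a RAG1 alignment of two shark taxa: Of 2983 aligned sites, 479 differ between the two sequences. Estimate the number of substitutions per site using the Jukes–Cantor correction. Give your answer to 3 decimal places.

0.181

p = 479/2983 ≈ 0.160577.
d = −(3/4) ln(1 − 4p/3) = −0.75 ln(1 − 0.214103) = −0.75 ln(0.785897)
  = −0.75 × (-0.240930) = 0.180698 substitutions/site.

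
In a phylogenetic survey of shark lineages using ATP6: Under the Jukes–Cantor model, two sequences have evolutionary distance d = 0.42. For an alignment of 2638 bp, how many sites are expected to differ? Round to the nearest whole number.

Invert JC69: p = (3/4)(1 − e^(−4d/3)) = 0.75 × (1 − e^(-0.56)) = 0.75 × (1 − 0.571209) = 0.321593.
Expected differing sites = pL ≈ 0.321593 × 2638 = 848.362334 ≈ 848.

848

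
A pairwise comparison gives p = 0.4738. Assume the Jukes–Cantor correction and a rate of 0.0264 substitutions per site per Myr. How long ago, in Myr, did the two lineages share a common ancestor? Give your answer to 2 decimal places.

14.19

d = −(3/4) ln(1 − 4p/3) = −0.75 ln(1 − 0.631733) = −0.75 ln(0.368267)
  = −0.75 × (-0.998947) = 0.749210 substitutions/site.
Under a molecular clock d = 2μt, so t = d/(2μ) = 0.749210 / (2 × 0.0264) = 14.19 Myr.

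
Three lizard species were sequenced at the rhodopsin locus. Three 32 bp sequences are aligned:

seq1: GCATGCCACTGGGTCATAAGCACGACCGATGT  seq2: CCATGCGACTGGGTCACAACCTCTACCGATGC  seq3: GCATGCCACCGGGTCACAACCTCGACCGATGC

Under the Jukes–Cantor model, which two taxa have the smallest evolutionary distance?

seq1–seq2: 7/32 differ, p = 0.219, d = 0.259.
seq1–seq3: 5/32 differ, p = 0.156, d = 0.175.
seq2–seq3: 4/32 differ, p = 0.125, d = 0.137.
The smallest distance is between seq2 and seq3.

seq2 and seq3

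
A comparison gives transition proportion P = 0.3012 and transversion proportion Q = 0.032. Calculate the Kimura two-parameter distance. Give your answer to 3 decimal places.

0.520

Under the Kimura two-parameter model, d = −½ ln(1 − 2P − Q) − ¼ ln(1 − 2Q).
1 − 2P − Q = 0.3656, giving −½ ln(0.3656) = 0.503108.
1 − 2Q = 0.936, giving −¼ ln(0.936) = 0.016535.
d = 0.503108 + 0.016535 = 0.519643.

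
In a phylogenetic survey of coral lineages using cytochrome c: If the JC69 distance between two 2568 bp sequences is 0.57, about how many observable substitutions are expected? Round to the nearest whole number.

Invert JC69: p = (3/4)(1 − e^(−4d/3)) = 0.75 × (1 − e^(-0.76)) = 0.75 × (1 − 0.467666) = 0.399251.
Expected differing sites = pL ≈ 0.399251 × 2568 = 1025.276568 ≈ 1025.

1025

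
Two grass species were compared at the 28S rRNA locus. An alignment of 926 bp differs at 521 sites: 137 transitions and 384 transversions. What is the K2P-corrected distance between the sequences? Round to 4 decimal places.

1.0620

P = 137/926 ≈ 0.147948 and Q = 384/926 ≈ 0.414687.
Under the Kimura two-parameter model, d = −½ ln(1 − 2P − Q) − ¼ ln(1 − 2Q).
1 − 2P − Q = 0.289417, giving −½ ln(0.289417) = 0.619943.
1 − 2Q = 0.170626, giving −¼ ln(0.170626) = 0.442070.
d = 0.619943 + 0.442070 = 1.062013.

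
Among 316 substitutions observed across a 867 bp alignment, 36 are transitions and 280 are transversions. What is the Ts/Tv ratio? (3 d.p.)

0.129

R = 36/280 = 0.128571… ≈ 0.129 (to 3 d.p.).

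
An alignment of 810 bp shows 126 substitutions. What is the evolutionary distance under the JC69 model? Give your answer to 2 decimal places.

p = 126/810 ≈ 0.155556.
d = −(3/4) ln(1 − 4p/3) = −0.75 ln(1 − 0.207408) = −0.75 ln(0.792592)
  = −0.75 × (-0.232447) = 0.174335 substitutions/site.

0.17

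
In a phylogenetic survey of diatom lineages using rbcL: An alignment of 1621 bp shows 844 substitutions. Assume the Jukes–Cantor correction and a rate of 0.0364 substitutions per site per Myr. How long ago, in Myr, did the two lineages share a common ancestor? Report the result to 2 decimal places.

p = 844/1621 ≈ 0.520666.
d = −(3/4) ln(1 − 4p/3) = −0.75 ln(1 − 0.694221) = −0.75 ln(0.305779)
  = −0.75 × (-1.184893) = 0.888670 substitutions/site.
Under a molecular clock d = 2μt, so t = d/(2μ) = 0.888670 / (2 × 0.0364) = 12.21 Myr.

12.21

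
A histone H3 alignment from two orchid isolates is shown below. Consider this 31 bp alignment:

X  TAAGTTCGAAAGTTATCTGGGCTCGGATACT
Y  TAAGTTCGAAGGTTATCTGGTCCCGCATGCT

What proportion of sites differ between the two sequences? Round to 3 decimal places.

0.161

The sequences differ at 5 of 31 positions (sites 11, 21, 23, 26, 29).
p = 5/31 = 0.161290… ≈ 0.161 (to 3 d.p.).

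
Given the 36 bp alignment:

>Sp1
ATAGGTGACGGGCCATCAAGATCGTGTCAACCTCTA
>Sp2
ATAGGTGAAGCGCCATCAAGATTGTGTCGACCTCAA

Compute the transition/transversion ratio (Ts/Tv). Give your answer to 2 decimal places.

0.67

Transitions are A↔G and C↔T; transversions are all other mismatches.
Transitions: 2. Transversions: 3.
R = 2/3 = 0.666666… ≈ 0.67 (to 2 d.p.).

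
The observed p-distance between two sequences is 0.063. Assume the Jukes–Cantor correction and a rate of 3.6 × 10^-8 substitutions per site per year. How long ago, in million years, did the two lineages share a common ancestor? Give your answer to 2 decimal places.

0.91

d = −(3/4) ln(1 − 4p/3) = −0.75 ln(1 − 0.084) = −0.75 ln(0.916)
  = −0.75 × (-0.087739) = 0.065804 substitutions/site.
Under a molecular clock d = 2μt, so t = d/(2μ) = 0.065804 / (2 × 3.6 × 10^-8) = 0.91 million years.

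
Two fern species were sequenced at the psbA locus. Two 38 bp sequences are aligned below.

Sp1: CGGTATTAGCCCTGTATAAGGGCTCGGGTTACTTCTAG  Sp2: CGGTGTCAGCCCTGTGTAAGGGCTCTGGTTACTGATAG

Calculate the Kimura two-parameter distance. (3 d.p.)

0.178

Of 38 sites, 3 differences are transitions and 3 are transversions, so P = 3/38 ≈ 0.078947 and Q = 3/38 ≈ 0.078947.
Under the Kimura two-parameter model, d = −½ ln(1 − 2P − Q) − ¼ ln(1 − 2Q).
1 − 2P − Q = 0.763159, giving −½ ln(0.763159) = 0.135144.
1 − 2Q = 0.842106, giving −¼ ln(0.842106) = 0.042962.
d = 0.135144 + 0.042962 = 0.178106.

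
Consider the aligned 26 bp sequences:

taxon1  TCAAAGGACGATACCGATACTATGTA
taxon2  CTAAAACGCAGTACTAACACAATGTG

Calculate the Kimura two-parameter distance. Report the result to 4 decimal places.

0.9777

Of 26 sites, 10 differences are transitions and 2 are transversions, so P = 10/26 ≈ 0.384615 and Q = 2/26 ≈ 0.076923.
Under the Kimura two-parameter model, d = −½ ln(1 − 2P − Q) − ¼ ln(1 − 2Q).
1 − 2P − Q = 0.153847, giving −½ ln(0.153847) = 0.935898.
1 − 2Q = 0.846154, giving −¼ ln(0.846154) = 0.041763.
d = 0.935898 + 0.041763 = 0.977661.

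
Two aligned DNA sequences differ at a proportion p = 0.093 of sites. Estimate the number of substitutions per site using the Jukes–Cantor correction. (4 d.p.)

d = −(3/4) ln(1 − 4p/3) = −0.75 ln(1 − 0.124) = −0.75 ln(0.876)
  = −0.75 × (-0.132389) = 0.099292 substitutions/site.

0.0993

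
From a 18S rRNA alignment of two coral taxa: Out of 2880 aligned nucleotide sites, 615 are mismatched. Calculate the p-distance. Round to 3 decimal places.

0.214

p = 615/2880 = 0.213541… ≈ 0.214 (to 3 d.p.).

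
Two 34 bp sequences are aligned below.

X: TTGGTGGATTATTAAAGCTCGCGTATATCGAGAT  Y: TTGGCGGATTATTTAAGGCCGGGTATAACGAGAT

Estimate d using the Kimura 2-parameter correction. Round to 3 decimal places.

0.201

Of 34 sites, 2 differences are transitions and 4 are transversions, so P = 2/34 ≈ 0.058824 and Q = 4/34 ≈ 0.117647.
Under the Kimura two-parameter model, d = −½ ln(1 − 2P − Q) − ¼ ln(1 − 2Q).
1 − 2P − Q = 0.764705, giving −½ ln(0.764705) = 0.134133.
1 − 2Q = 0.764706, giving −¼ ln(0.764706) = 0.067066.
d = 0.134133 + 0.067066 = 0.201199.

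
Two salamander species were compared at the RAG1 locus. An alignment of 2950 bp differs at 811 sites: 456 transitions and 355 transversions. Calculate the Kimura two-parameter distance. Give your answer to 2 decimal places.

0.35

P = 456/2950 ≈ 0.154576 and Q = 355/2950 ≈ 0.120339.
Under the Kimura two-parameter model, d = −½ ln(1 − 2P − Q) − ¼ ln(1 − 2Q).
1 − 2P − Q = 0.570509, giving −½ ln(0.570509) = 0.280613.
1 − 2Q = 0.759322, giving −¼ ln(0.759322) = 0.068832.
d = 0.280613 + 0.068832 = 0.349445.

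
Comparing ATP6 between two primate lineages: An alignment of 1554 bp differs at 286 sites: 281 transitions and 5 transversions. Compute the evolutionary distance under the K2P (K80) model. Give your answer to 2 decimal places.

0.23

P = 281/1554 ≈ 0.180824 and Q = 5/1554 ≈ 0.003218.
Under the Kimura two-parameter model, d = −½ ln(1 − 2P − Q) − ¼ ln(1 − 2Q).
1 − 2P − Q = 0.635134, giving −½ ln(0.635134) = 0.226960.
1 − 2Q = 0.993564, giving −¼ ln(0.993564) = 0.001614.
d = 0.226960 + 0.001614 = 0.228574.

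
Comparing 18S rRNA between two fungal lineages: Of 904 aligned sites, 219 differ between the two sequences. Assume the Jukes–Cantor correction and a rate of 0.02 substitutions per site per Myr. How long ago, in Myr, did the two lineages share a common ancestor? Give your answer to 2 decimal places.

7.31

p = 219/904 ≈ 0.242257.
d = −(3/4) ln(1 − 4p/3) = −0.75 ln(1 − 0.323009) = −0.75 ln(0.676991)
  = −0.75 × (-0.390097) = 0.292573 substitutions/site.
Under a molecular clock d = 2μt, so t = d/(2μ) = 0.292573 / (2 × 0.02) = 7.31 Myr.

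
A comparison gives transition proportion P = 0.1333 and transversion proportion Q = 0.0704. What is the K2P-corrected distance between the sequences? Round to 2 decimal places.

0.24

Under the Kimura two-parameter model, d = −½ ln(1 − 2P − Q) − ¼ ln(1 − 2Q).
1 − 2P − Q = 0.663, giving −½ ln(0.663) = 0.205490.
1 − 2Q = 0.8592, giving −¼ ln(0.8592) = 0.037938.
d = 0.205490 + 0.037938 = 0.243428.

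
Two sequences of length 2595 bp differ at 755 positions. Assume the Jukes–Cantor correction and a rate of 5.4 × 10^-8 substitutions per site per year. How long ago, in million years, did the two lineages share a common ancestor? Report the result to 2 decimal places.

p = 755/2595 ≈ 0.290944.
d = −(3/4) ln(1 − 4p/3) = −0.75 ln(1 − 0.387925) = −0.75 ln(0.612075)
  = −0.75 × (-0.490900) = 0.368175 substitutions/site.
Under a molecular clock d = 2μt, so t = d/(2μ) = 0.368175 / (2 × 5.4 × 10^-8) = 3.41 million years.

3.41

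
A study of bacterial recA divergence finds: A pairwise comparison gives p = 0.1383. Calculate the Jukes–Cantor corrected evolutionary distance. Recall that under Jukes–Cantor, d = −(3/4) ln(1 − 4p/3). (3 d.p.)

0.153

d = −(3/4) ln(1 − 4p/3) = −0.75 ln(1 − 0.1844) = −0.75 ln(0.8156)
  = −0.75 × (-0.203831) = 0.152873 substitutions/site.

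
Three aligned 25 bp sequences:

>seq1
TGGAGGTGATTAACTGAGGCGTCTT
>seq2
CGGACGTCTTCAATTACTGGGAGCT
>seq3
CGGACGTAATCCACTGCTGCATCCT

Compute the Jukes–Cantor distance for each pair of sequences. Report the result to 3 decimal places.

seq1–seq2: 13/25 sites differ → p = 0.52, d = −0.75 ln(1 − 0.693333) = 0.886495 ≈ 0.886.
seq1–seq3: 9/25 sites differ → p = 0.36, d = −0.75 ln(1 − 0.48) = 0.490445 ≈ 0.490.
seq2–seq3: 9/25 sites differ → p = 0.36, d = −0.75 ln(1 − 0.48) = 0.490445 ≈ 0.490.

d(seq1,seq2) = 0.886, d(seq1,seq3) = 0.490, d(seq2,seq3) = 0.490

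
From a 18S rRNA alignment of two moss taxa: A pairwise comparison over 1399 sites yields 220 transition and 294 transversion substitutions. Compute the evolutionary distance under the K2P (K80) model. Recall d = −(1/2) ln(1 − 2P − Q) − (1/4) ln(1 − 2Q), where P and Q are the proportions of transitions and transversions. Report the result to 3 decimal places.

0.508

P = 220/1399 ≈ 0.157255 and Q = 294/1399 ≈ 0.21015.
Under the Kimura two-parameter model, d = −½ ln(1 − 2P − Q) − ¼ ln(1 − 2Q).
1 − 2P − Q = 0.47534, giving −½ ln(0.47534) = 0.371862.
1 − 2Q = 0.5797, giving −¼ ln(0.5797) = 0.136311.
d = 0.371862 + 0.136311 = 0.508173.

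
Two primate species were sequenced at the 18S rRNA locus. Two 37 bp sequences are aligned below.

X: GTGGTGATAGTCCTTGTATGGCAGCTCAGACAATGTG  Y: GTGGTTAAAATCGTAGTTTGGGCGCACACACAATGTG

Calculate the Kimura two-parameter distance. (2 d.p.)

0.34

Of 37 sites, 1 differences are transitions and 9 are transversions, so P = 1/37 ≈ 0.027027 and Q = 9/37 ≈ 0.243243.
Under the Kimura two-parameter model, d = −½ ln(1 − 2P − Q) − ¼ ln(1 − 2Q).
1 − 2P − Q = 0.702703, giving −½ ln(0.702703) = 0.176410.
1 − 2Q = 0.513514, giving −¼ ln(0.513514) = 0.166619.
d = 0.176410 + 0.166619 = 0.343029.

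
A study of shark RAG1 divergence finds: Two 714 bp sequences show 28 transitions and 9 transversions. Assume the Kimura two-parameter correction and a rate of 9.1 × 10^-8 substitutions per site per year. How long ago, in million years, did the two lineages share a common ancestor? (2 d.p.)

P = 28/714 ≈ 0.039216 and Q = 9/714 ≈ 0.012605.
Under the Kimura two-parameter model, d = −½ ln(1 − 2P − Q) − ¼ ln(1 − 2Q).
1 − 2P − Q = 0.908963, giving −½ ln(0.908963) = 0.047725.
1 − 2Q = 0.97479, giving −¼ ln(0.97479) = 0.006383.
d = 0.047725 + 0.006383 = 0.054108.
Under a molecular clock d = 2μt, so t = d/(2μ) = 0.054108 / (2 × 9.1 × 10^-8) = 0.30 million years.

0.30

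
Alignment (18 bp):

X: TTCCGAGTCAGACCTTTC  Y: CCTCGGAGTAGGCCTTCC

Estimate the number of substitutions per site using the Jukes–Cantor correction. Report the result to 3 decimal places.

0.824

The sequences differ at 9 of 18 sites (1, 2, 3, 6, 7, 8, 9, 12, 17), so p = 9/18 = 0.5.
d = −(3/4) ln(1 − 4p/3) = −0.75 ln(1 − 0.666667) = −0.75 ln(0.333333)
  = −0.75 × (-1.098613) = 0.823960 substitutions/site.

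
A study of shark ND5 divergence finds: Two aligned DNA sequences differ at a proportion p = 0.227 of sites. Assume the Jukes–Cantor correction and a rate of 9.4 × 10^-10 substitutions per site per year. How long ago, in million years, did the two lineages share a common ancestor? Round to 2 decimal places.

143.81

d = −(3/4) ln(1 − 4p/3) = −0.75 ln(1 − 0.302667) = −0.75 ln(0.697333)
  = −0.75 × (-0.360492) = 0.270369 substitutions/site.
Under a molecular clock d = 2μt, so t = d/(2μ) = 0.270369 / (2 × 9.4 × 10^-10) = 143.81 million years.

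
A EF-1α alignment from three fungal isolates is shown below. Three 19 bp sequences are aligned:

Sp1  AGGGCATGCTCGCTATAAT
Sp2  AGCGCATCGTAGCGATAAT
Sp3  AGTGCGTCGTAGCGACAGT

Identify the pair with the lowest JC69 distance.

Sp2 and Sp3

Sp1–Sp2: 5/19 differ, p = 0.263, d = 0.324.
Sp1–Sp3: 8/19 differ, p = 0.421, d = 0.618.
Sp2–Sp3: 4/19 differ, p = 0.211, d = 0.247.
The smallest distance is between Sp2 and Sp3.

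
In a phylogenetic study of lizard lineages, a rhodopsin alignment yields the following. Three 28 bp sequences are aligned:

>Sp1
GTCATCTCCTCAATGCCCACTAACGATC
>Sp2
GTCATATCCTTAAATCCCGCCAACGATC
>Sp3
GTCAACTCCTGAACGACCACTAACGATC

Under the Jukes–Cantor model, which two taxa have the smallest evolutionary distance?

Sp1 and Sp3

Sp1–Sp2: 6/28 differ, p = 0.214, d = 0.252.
Sp1–Sp3: 4/28 differ, p = 0.143, d = 0.158.
Sp2–Sp3: 8/28 differ, p = 0.286, d = 0.360.
The smallest distance is between Sp1 and Sp3.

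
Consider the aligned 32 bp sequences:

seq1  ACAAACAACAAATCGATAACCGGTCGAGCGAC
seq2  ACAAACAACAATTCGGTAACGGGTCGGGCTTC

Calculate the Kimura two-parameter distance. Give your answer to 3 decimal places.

0.216

Of 32 sites, 2 differences are transitions and 4 are transversions, so P = 2/32 = 0.0625 and Q = 4/32 = 0.125.
Under the Kimura two-parameter model, d = −½ ln(1 − 2P − Q) − ¼ ln(1 − 2Q).
1 − 2P − Q = 0.75, giving −½ ln(0.75) = 0.143841.
1 − 2Q = 0.75, giving −¼ ln(0.75) = 0.071921.
d = 0.143841 + 0.071921 = 0.215762.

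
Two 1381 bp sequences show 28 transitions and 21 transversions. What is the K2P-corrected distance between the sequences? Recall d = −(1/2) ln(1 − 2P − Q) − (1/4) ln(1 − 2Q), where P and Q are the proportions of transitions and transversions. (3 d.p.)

P = 28/1381 ≈ 0.020275 and Q = 21/1381 ≈ 0.015206.
Under the Kimura two-parameter model, d = −½ ln(1 − 2P − Q) − ¼ ln(1 − 2Q).
1 − 2P − Q = 0.944244, giving −½ ln(0.944244) = 0.028685.
1 − 2Q = 0.969588, giving −¼ ln(0.969588) = 0.007721.
d = 0.028685 + 0.007721 = 0.036406.

0.036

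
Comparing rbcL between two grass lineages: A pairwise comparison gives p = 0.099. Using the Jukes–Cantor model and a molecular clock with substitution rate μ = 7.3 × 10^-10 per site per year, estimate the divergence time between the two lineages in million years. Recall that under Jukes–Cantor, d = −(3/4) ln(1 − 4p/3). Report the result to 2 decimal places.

72.72

d = −(3/4) ln(1 − 4p/3) = −0.75 ln(1 − 0.132) = −0.75 ln(0.868)
  = −0.75 × (-0.141564) = 0.106173 substitutions/site.
Under a molecular clock d = 2μt, so t = d/(2μ) = 0.106173 / (2 × 7.3 × 10^-10) = 72.72 million years.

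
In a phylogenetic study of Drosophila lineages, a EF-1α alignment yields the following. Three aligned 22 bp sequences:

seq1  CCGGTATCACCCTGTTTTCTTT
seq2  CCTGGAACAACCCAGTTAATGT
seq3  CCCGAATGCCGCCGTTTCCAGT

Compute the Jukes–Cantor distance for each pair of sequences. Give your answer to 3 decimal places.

seq1–seq2: 10/22 sites differ → p ≈ 0.454545, d = −0.75 ln(1 − 0.60606) = 0.698667 ≈ 0.699.
seq1–seq3: 9/22 sites differ → p ≈ 0.409091, d = −0.75 ln(1 − 0.545455) = 0.591344 ≈ 0.591.
seq2–seq3: 12/22 sites differ → p ≈ 0.545455, d = −0.75 ln(1 − 0.727273) = 0.974463 ≈ 0.974.

d(seq1,seq2) = 0.699, d(seq1,seq3) = 0.591, d(seq2,seq3) = 0.974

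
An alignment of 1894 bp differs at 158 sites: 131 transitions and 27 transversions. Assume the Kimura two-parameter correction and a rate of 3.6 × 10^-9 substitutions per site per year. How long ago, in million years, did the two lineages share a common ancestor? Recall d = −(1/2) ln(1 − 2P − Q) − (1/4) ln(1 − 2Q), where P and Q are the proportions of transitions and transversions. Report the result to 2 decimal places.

12.50

P = 131/1894 ≈ 0.069166 and Q = 27/1894 ≈ 0.014256.
Under the Kimura two-parameter model, d = −½ ln(1 − 2P − Q) − ¼ ln(1 − 2Q).
1 − 2P − Q = 0.847412, giving −½ ln(0.847412) = 0.082784.
1 − 2Q = 0.971488, giving −¼ ln(0.971488) = 0.007232.
d = 0.082784 + 0.007232 = 0.090016.
Under a molecular clock d = 2μt, so t = d/(2μ) = 0.090016 / (2 × 3.6 × 10^-9) = 12.50 million years.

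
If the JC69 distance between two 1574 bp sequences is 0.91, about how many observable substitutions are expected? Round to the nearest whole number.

Invert JC69: p = (3/4)(1 − e^(−4d/3)) = 0.75 × (1 − e^(-1.213333)) = 0.75 × (1 − 0.297205) = 0.527096.
Expected differing sites = pL ≈ 0.527096 × 1574 = 829.649104 ≈ 830.

830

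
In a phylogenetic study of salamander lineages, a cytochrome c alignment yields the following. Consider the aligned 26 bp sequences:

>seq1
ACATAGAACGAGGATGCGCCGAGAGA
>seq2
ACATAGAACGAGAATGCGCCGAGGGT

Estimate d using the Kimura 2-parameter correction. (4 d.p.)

0.1268

Of 26 sites, 2 differences are transitions and 1 are transversions, so P = 2/26 ≈ 0.076923 and Q = 1/26 ≈ 0.038462.
Under the Kimura two-parameter model, d = −½ ln(1 − 2P − Q) − ¼ ln(1 − 2Q).
1 − 2P − Q = 0.807692, giving −½ ln(0.807692) = 0.106787.
1 − 2Q = 0.923076, giving −¼ ln(0.923076) = 0.020011.
d = 0.106787 + 0.020011 = 0.126798.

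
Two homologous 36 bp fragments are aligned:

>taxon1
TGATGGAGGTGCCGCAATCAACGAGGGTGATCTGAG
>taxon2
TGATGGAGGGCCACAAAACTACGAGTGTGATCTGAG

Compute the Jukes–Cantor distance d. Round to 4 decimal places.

The sequences differ at 8 of 36 sites (10, 11, 13, 14, 15, 18, 20, 26), so p = 8/36 ≈ 0.222222.
d = −(3/4) ln(1 − 4p/3) = −0.75 ln(1 − 0.296296) = −0.75 ln(0.703704)
  = −0.75 × (-0.351397) = 0.263548 substitutions/site.

0.2635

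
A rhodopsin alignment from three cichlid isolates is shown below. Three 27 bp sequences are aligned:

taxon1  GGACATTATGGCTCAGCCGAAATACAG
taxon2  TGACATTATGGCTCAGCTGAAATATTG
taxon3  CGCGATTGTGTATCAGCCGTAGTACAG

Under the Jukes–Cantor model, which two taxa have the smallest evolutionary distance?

taxon1 and taxon2

taxon1–taxon2: 4/27 differ, p = 0.148, d = 0.165.
taxon1–taxon3: 8/27 differ, p = 0.296, d = 0.377.
taxon2–taxon3: 11/27 differ, p = 0.407, d = 0.588.
The smallest distance is between taxon1 and taxon2.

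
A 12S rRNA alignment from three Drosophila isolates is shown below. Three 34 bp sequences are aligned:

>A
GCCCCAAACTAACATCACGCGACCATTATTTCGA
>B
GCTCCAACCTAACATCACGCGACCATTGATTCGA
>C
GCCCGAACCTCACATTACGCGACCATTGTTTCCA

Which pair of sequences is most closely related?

A–B: 4/34 differ, p = 0.118, d = 0.128.
A–C: 6/34 differ, p = 0.176, d = 0.201.
B–C: 6/34 differ, p = 0.176, d = 0.201.
The smallest distance is between A and B.

A and B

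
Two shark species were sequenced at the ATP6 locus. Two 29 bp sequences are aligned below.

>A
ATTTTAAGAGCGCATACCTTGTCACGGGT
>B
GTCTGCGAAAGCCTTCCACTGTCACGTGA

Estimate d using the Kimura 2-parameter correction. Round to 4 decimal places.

Of 29 sites, 6 differences are transitions and 9 are transversions, so P = 6/29 ≈ 0.206897 and Q = 9/29 ≈ 0.310345.
Under the Kimura two-parameter model, d = −½ ln(1 − 2P − Q) − ¼ ln(1 − 2Q).
1 − 2P − Q = 0.275861, giving −½ ln(0.275861) = 0.643929.
1 − 2Q = 0.37931, giving −¼ ln(0.37931) = 0.242350.
d = 0.643929 + 0.242350 = 0.886279.

0.8863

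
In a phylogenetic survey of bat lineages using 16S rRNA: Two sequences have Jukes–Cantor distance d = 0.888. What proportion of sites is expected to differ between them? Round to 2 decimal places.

p = (3/4)(1 − e^(−4d/3)) = 0.75 × (1 − e^(-1.184)) = 0.75 × (1 − 0.306052) = 0.520461.

0.52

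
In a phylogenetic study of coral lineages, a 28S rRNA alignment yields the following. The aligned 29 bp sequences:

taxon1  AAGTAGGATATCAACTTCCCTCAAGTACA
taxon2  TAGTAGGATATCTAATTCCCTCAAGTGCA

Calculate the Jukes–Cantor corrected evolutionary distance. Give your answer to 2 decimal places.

0.15

The sequences differ at 4 of 29 sites (1, 13, 15, 27), so p = 4/29 ≈ 0.137931.
d = −(3/4) ln(1 − 4p/3) = −0.75 ln(1 − 0.183908) = −0.75 ln(0.816092)
  = −0.75 × (-0.203228) = 0.152421 substitutions/site.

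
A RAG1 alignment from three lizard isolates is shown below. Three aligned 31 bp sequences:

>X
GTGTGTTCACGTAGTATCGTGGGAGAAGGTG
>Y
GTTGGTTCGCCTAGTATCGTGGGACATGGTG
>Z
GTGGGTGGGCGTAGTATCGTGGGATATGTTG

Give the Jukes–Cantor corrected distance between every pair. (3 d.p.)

X–Y: 6/31 sites differ → p ≈ 0.193548, d = −0.75 ln(1 − 0.258064) = 0.223869 ≈ 0.224.
X–Z: 7/31 sites differ → p ≈ 0.225806, d = −0.75 ln(1 − 0.301075) = 0.268659 ≈ 0.269.
Y–Z: 6/31 sites differ → p ≈ 0.193548, d = −0.75 ln(1 − 0.258064) = 0.223869 ≈ 0.224.

d(X,Y) = 0.224, d(X,Z) = 0.269, d(Y,Z) = 0.224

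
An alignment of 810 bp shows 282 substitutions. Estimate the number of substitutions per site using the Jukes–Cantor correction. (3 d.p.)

p = 282/810 ≈ 0.348148.
d = −(3/4) ln(1 − 4p/3) = −0.75 ln(1 − 0.464197) = −0.75 ln(0.535803)
  = −0.75 × (-0.623989) = 0.467992 substitutions/site.

0.468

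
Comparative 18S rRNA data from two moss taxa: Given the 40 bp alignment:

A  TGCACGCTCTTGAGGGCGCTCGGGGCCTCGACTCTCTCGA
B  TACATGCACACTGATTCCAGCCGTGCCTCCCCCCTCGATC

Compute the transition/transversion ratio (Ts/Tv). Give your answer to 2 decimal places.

Transitions are A↔G and C↔T; transversions are all other mismatches.
Transitions: 6. Transversions: 16.
R = 6/16 = 0.375 ≈ 0.38 (to 2 d.p.).

0.38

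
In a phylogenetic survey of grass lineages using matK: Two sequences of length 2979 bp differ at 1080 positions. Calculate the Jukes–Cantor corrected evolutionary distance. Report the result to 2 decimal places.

0.50

p = 1080/2979 ≈ 0.362538.
d = −(3/4) ln(1 − 4p/3) = −0.75 ln(1 − 0.483384) = −0.75 ln(0.516616)
  = −0.75 × (-0.660455) = 0.495341 substitutions/site.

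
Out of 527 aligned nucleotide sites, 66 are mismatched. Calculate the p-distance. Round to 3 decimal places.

p = 66/527 = 0.125237… ≈ 0.125 (to 3 d.p.).

0.125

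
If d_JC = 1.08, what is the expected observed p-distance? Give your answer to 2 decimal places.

0.57

p = (3/4)(1 − e^(−4d/3)) = 0.75 × (1 − e^(-1.44)) = 0.75 × (1 − 0.236928) = 0.572304.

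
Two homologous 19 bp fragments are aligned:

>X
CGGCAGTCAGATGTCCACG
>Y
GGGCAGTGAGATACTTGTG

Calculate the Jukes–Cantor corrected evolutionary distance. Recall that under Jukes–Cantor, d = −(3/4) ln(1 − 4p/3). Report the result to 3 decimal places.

The sequences differ at 8 of 19 sites (1, 8, 13, 14, 15, 16, 17, 18), so p = 8/19 ≈ 0.421053.
d = −(3/4) ln(1 − 4p/3) = −0.75 ln(1 − 0.561404) = −0.75 ln(0.438596)
  = −0.75 × (-0.824177) = 0.618133 substitutions/site.

0.618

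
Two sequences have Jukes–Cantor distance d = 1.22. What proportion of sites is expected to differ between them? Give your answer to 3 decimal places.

0.603

p = (3/4)(1 − e^(−4d/3)) = 0.75 × (1 − e^(-1.626667)) = 0.75 × (1 − 0.196584) = 0.602562.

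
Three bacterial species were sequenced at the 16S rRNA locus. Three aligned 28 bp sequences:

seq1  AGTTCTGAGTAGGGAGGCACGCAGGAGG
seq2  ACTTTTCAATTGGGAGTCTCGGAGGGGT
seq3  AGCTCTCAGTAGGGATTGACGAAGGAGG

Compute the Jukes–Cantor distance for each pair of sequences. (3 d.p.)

d(seq1,seq2) = 0.485, d(seq1,seq3) = 0.252, d(seq2,seq3) = 0.556

seq1–seq2: 10/28 sites differ → p ≈ 0.357143, d = −0.75 ln(1 − 0.476191) = 0.484971 ≈ 0.485.
seq1–seq3: 6/28 sites differ → p ≈ 0.214286, d = −0.75 ln(1 − 0.285715) = 0.252355 ≈ 0.252.
seq2–seq3: 11/28 sites differ → p ≈ 0.392857, d = −0.75 ln(1 − 0.523809) = 0.556452 ≈ 0.556.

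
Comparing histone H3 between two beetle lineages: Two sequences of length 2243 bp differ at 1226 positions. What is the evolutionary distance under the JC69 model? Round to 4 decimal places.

0.9786

p = 1226/2243 ≈ 0.546589.
d = −(3/4) ln(1 − 4p/3) = −0.75 ln(1 − 0.728785) = −0.75 ln(0.271215)
  = −0.75 × (-1.304843) = 0.978632 substitutions/site.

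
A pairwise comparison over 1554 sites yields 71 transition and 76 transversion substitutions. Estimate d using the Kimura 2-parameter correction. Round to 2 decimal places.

0.10

P = 71/1554 ≈ 0.045689 and Q = 76/1554 ≈ 0.048906.
Under the Kimura two-parameter model, d = −½ ln(1 − 2P − Q) − ¼ ln(1 − 2Q).
1 − 2P − Q = 0.859716, giving −½ ln(0.859716) = 0.075577.
1 − 2Q = 0.902188, giving −¼ ln(0.902188) = 0.025733.
d = 0.075577 + 0.025733 = 0.101310.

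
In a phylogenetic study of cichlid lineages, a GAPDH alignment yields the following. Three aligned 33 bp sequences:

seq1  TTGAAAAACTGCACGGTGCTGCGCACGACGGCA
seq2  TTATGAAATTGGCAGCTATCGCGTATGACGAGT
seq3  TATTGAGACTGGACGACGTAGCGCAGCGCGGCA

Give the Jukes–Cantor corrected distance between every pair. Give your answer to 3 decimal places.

d(seq1,seq2) = 0.780, d(seq1,seq3) = 0.559, d(seq2,seq3) = 0.871

seq1–seq2: 16/33 sites differ → p ≈ 0.484848, d = −0.75 ln(1 − 0.646464) = 0.779827 ≈ 0.780.
seq1–seq3: 13/33 sites differ → p ≈ 0.393939, d = −0.75 ln(1 − 0.525252) = 0.558728 ≈ 0.559.
seq2–seq3: 17/33 sites differ → p ≈ 0.515152, d = −0.75 ln(1 − 0.686869) = 0.870850 ≈ 0.871.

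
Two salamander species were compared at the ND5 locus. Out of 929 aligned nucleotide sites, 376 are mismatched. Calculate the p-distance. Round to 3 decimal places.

0.405

p = 376/929 = 0.404736… ≈ 0.405 (to 3 d.p.).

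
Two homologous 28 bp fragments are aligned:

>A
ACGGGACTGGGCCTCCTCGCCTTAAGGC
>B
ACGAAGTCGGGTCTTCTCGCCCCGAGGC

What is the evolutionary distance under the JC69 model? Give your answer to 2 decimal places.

0.48

The sequences differ at 10 of 28 sites (4, 5, 6, 7, 8, 12, 15, 22, 23, 24), so p = 10/28 ≈ 0.357143.
d = −(3/4) ln(1 − 4p/3) = −0.75 ln(1 − 0.476191) = −0.75 ln(0.523809)
  = −0.75 × (-0.646628) = 0.484971 substitutions/site.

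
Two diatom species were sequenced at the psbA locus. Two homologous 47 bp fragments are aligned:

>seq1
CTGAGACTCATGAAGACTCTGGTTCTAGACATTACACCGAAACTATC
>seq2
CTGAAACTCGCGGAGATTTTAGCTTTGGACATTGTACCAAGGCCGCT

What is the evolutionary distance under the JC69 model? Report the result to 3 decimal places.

The sequences differ at 19 of 47 sites, so p = 19/47 ≈ 0.404255.
d = −(3/4) ln(1 − 4p/3) = −0.75 ln(1 − 0.539007) = −0.75 ln(0.460993)
  = −0.75 × (-0.774372) = 0.580779 substitutions/site.

0.581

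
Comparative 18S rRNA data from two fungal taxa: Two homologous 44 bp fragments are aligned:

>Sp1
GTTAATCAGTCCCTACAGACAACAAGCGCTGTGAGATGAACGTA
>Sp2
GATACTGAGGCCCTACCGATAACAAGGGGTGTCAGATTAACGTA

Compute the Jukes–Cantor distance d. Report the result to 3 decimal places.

0.271

The sequences differ at 10 of 44 sites (2, 5, 7, 10, 17, 20, 27, 29, 33, 38), so p = 10/44 ≈ 0.227273.
d = −(3/4) ln(1 − 4p/3) = −0.75 ln(1 − 0.303031) = −0.75 ln(0.696969)
  = −0.75 × (-0.361014) = 0.270761 substitutions/site.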